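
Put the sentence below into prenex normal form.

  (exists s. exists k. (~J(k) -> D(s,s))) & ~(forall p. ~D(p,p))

Eliminate → and ↔ using ¬ and ∨.
  (exists s. exists k. (~~J(k) | D(s,s))) & ~(forall p. ~D(p,p))
Drive negations inward (¬∀x A ≡ ∃x ¬A, ¬∃x A ≡ ∀x ¬A, De Morgan for ∧/∨):
  (exists s. exists k. (J(k) | D(s,s))) & (exists p. D(p,p))
All bound variables are already distinct, so no renaming is needed.
Finally move all quantifiers to the prefix:
  exists s. exists k. exists p. ((J(k) | D(s,s)) & D(p,p))

exists s. exists k. exists p. ((J(k) | D(s,s)) & D(p,p))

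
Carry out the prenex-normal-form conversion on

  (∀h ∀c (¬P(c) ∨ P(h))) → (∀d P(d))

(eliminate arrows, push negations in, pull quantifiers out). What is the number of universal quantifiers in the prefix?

First replace A → B with ¬A ∨ B.
  ¬(∀h ∀c (¬P(c) ∨ P(h))) ∨ (∀d P(d))
Drive negations inward (¬∀x A ≡ ∃x ¬A, ¬∃x A ≡ ∀x ¬A, De Morgan for ∧/∨):
  (∃h ∃c (P(c) ∧ ¬P(h))) ∨ (∀d P(d))
All bound variables are already distinct, so no renaming is needed.
Pull the quantifiers to the front (each side's bound variable is not free in the other side):
  ∃h ∃c ∀d (P(c) ∧ ¬P(h) ∨ P(d))
The prefix is ∃h ∃c ∀d: 1 universal, 2 existential.

1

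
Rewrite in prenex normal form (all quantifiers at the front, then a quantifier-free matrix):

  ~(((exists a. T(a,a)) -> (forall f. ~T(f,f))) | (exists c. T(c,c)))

exists a. exists f. forall c. (T(a,a) & T(f,f) & ~T(c,c))

Eliminate → and ↔ using ¬ and ∨.
  ~(~(exists a. T(a,a)) | (forall f. ~T(f,f)) | (exists c. T(c,c)))
Push ¬ through the quantifiers and connectives to reach negation normal form:
  (exists a. T(a,a)) & (exists f. T(f,f)) & (forall c. ~T(c,c))
All bound variables are already distinct, so no renaming is needed.
Extract every quantifier outward, since the variables are now distinct and don't occur free across branches:
  exists a. exists f. forall c. (T(a,a) & T(f,f) & ~T(c,c))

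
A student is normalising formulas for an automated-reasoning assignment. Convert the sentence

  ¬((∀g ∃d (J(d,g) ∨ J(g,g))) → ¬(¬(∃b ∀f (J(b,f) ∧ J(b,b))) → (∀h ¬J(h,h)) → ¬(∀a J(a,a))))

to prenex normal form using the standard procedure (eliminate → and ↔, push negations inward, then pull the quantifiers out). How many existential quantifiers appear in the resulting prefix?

First replace A → B with ¬A ∨ B.
  ¬(¬(∀g ∃d (J(d,g) ∨ J(g,g))) ∨ ¬(¬¬(∃b ∀f (J(b,f) ∧ J(b,b))) ∨ ¬(∀h ¬J(h,h)) ∨ ¬(∀a J(a,a))))
Drive negations inward (¬∀x A ≡ ∃x ¬A, ¬∃x A ≡ ∀x ¬A, De Morgan for ∧/∨):
  (∀g ∃d (J(d,g) ∨ J(g,g))) ∧ ((∃b ∀f (J(b,f) ∧ J(b,b))) ∨ (∃h J(h,h)) ∨ (∃a ¬J(a,a)))
Pull the quantifiers to the front (each side's bound variable is not free in the other side):
  ∀g ∃d ∃b ∀f ∃h ∃a ((J(d,g) ∨ J(g,g)) ∧ (J(b,f) ∧ J(b,b) ∨ J(h,h) ∨ ¬J(a,a)))
The prefix is ∀g ∃d ∃b ∀f ∃h ∃a: 2 universal, 4 existential.

4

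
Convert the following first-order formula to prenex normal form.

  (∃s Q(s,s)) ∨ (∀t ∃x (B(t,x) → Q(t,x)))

∃s ∀t ∃x (Q(s,s) ∨ ¬B(t,x) ∨ Q(t,x))

Rewrite implications/biconditionals: A → B as ¬A ∨ B.
  (∃s Q(s,s)) ∨ (∀t ∃x (¬B(t,x) ∨ Q(t,x)))
All bound variables are already distinct, so no renaming is needed.
Pull the quantifiers to the front (each side's bound variable is not free in the other side):
  ∃s ∀t ∃x (Q(s,s) ∨ ¬B(t,x) ∨ Q(t,x))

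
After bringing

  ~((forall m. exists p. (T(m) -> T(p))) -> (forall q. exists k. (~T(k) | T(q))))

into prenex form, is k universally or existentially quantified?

universal

Eliminate → and ↔ using ¬ and ∨.
  ~(~(forall m. exists p. (~T(m) | T(p))) | (forall q. exists k. (~T(k) | T(q))))
Move each ¬ inward, flipping quantifiers it crosses:
  (forall m. exists p. (~T(m) | T(p))) & (exists q. forall k. (T(k) & ~T(q)))
All bound variables are already distinct, so no renaming is needed.
Finally move all quantifiers to the prefix:
  forall m. exists p. exists q. forall k. ((~T(m) | T(p)) & T(k) & ~T(q))
The quantifier exists k sits under an odd number of negations (counting the antecedent side of each →), so it flips to forall k.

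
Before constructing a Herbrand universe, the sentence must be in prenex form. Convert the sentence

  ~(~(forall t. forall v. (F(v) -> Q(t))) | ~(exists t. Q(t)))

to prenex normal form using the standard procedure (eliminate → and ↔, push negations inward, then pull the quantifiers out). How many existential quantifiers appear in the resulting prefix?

Rewrite implications/biconditionals: A → B as ¬A ∨ B.
  ~(~(forall t. forall v. (~F(v) | Q(t))) | ~(exists t. Q(t)))
Drive negations inward (¬∀x A ≡ ∃x ¬A, ¬∃x A ≡ ∀x ¬A, De Morgan for ∧/∨):
  (forall t. forall v. (~F(v) | Q(t))) & (exists t. Q(t))
Give each quantifier a distinct variable: t↦v1.
  (forall t. forall v. (~F(v) | Q(t))) & (exists v1. Q(v1))
Pull the quantifiers to the front (each side's bound variable is not free in the other side):
  forall t. forall v. exists v1. ((~F(v) | Q(t)) & Q(v1))
The prefix is forall t forall v exists v1: 2 universal, 1 existential.

1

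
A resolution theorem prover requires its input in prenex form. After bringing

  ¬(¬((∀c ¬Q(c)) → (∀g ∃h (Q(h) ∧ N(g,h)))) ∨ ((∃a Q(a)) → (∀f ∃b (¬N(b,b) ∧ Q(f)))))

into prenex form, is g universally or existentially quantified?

Eliminate → and ↔ using ¬ and ∨.
  ¬(¬(¬(∀c ¬Q(c)) ∨ (∀g ∃h (Q(h) ∧ N(g,h)))) ∨ ¬(∃a Q(a)) ∨ (∀f ∃b (¬N(b,b) ∧ Q(f))))
Push ¬ through the quantifiers and connectives to reach negation normal form:
  ((∃c Q(c)) ∨ (∀g ∃h (Q(h) ∧ N(g,h)))) ∧ (∃a Q(a)) ∧ (∃f ∀b (N(b,b) ∨ ¬Q(f)))
Extract every quantifier outward, since the variables are now distinct and don't occur free across branches:
  ∃c ∀g ∃h ∃a ∃f ∀b ((Q(c) ∨ Q(h) ∧ N(g,h)) ∧ Q(a) ∧ (N(b,b) ∨ ¬Q(f)))
The quantifier ∀g sits under an even number of negations (counting the antecedent side of each →), so it remains universal.

universal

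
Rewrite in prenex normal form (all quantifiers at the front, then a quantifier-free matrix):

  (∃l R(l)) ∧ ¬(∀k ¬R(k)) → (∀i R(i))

∀l ∀k ∀i (¬R(l) ∨ ¬R(k) ∨ R(i))

Rewrite implications/biconditionals: A → B as ¬A ∨ B.
  ¬((∃l R(l)) ∧ ¬(∀k ¬R(k))) ∨ (∀i R(i))
Drive negations inward (¬∀x A ≡ ∃x ¬A, ¬∃x A ≡ ∀x ¬A, De Morgan for ∧/∨):
  (∀l ¬R(l)) ∨ (∀k ¬R(k)) ∨ (∀i R(i))
Extract every quantifier outward, since the variables are now distinct and don't occur free across branches:
  ∀l ∀k ∀i (¬R(l) ∨ ¬R(k) ∨ R(i))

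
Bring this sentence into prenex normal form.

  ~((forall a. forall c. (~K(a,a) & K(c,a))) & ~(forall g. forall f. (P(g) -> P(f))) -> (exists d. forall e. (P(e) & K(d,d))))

forall a. forall c. exists g. exists f. forall d. exists e. (~K(a,a) & K(c,a) & P(g) & ~P(f) & (~P(e) | ~K(d,d)))

Eliminate → and ↔ using ¬ and ∨.
  ~(~((forall a. forall c. (~K(a,a) & K(c,a))) & ~(forall g. forall f. (~P(g) | P(f)))) | (exists d. forall e. (P(e) & K(d,d))))
Push ¬ through the quantifiers and connectives to reach negation normal form:
  (forall a. forall c. (~K(a,a) & K(c,a))) & (exists g. exists f. (P(g) & ~P(f))) & (forall d. exists e. (~P(e) | ~K(d,d)))
Pull the quantifiers to the front (each side's bound variable is not free in the other side):
  forall a. forall c. exists g. exists f. forall d. exists e. (~K(a,a) & K(c,a) & P(g) & ~P(f) & (~P(e) | ~K(d,d)))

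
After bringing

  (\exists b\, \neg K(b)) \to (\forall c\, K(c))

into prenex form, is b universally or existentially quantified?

universal

First replace A → B with ¬A ∨ B.
  \neg (\exists b\, \neg K(b)) \lor (\forall c\, K(c))
Move each ¬ inward, flipping quantifiers it crosses:
  (\forall b\, K(b)) \lor (\forall c\, K(c))
Extract every quantifier outward, since the variables are now distinct and don't occur free across branches:
  \forall b\, \forall c\, (K(b) \lor K(c))
The quantifier \exists b sits under an odd number of negations (counting the antecedent side of each →), so it flips to \forall b.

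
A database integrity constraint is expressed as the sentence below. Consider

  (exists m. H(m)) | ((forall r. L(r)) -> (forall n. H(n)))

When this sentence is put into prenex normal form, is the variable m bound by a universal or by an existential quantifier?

Eliminate → and ↔ using ¬ and ∨.
  (exists m. H(m)) | ~(forall r. L(r)) | (forall n. H(n))
Push ¬ through the quantifiers and connectives to reach negation normal form:
  (exists m. H(m)) | (exists r. ~L(r)) | (forall n. H(n))
Pull the quantifiers to the front (each side's bound variable is not free in the other side):
  exists m. exists r. forall n. (H(m) | ~L(r) | H(n))
The quantifier exists m sits under an even number of negations (counting the antecedent side of each →), so it remains existential.

existential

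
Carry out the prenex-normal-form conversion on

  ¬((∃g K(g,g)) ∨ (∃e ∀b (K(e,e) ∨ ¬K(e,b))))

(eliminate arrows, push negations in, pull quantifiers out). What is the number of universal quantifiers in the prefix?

2

Drive negations inward (¬∀x A ≡ ∃x ¬A, ¬∃x A ≡ ∀x ¬A, De Morgan for ∧/∨):
  (∀g ¬K(g,g)) ∧ (∀e ∃b (¬K(e,e) ∧ K(e,b)))
Extract every quantifier outward, since the variables are now distinct and don't occur free across branches:
  ∀g ∀e ∃b (¬K(g,g) ∧ ¬K(e,e) ∧ K(e,b))
The prefix is ∀g ∀e ∃b: 2 universal, 1 existential.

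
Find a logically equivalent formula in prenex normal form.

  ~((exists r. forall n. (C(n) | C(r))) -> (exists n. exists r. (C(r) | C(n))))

exists r. forall n. forall q. forall u1. ((C(n) | C(r)) & ~C(u1) & ~C(q))

First replace A → B with ¬A ∨ B.
  ~(~(exists r. forall n. (C(n) | C(r))) | (exists n. exists r. (C(r) | C(n))))
Drive negations inward (¬∀x A ≡ ∃x ¬A, ¬∃x A ≡ ∀x ¬A, De Morgan for ∧/∨):
  (exists r. forall n. (C(n) | C(r))) & (forall n. forall r. (~C(r) & ~C(n)))
Give each quantifier a distinct variable: n↦q, r↦u1.
  (exists r. forall n. (C(n) | C(r))) & (forall q. forall u1. (~C(u1) & ~C(q)))
Extract every quantifier outward, since the variables are now distinct and don't occur free across branches:
  exists r. forall n. forall q. forall u1. ((C(n) | C(r)) & ~C(u1) & ~C(q))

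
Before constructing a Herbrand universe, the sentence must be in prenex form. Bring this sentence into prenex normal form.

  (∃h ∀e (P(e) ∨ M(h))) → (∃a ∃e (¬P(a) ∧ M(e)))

∀h ∃e ∃a ∃w (¬P(e) ∧ ¬M(h) ∨ ¬P(a) ∧ M(w))

Rewrite implications/biconditionals: A → B as ¬A ∨ B.
  ¬(∃h ∀e (P(e) ∨ M(h))) ∨ (∃a ∃e (¬P(a) ∧ M(e)))
Drive negations inward (¬∀x A ≡ ∃x ¬A, ¬∃x A ≡ ∀x ¬A, De Morgan for ∧/∨):
  (∀h ∃e (¬P(e) ∧ ¬M(h))) ∨ (∃a ∃e (¬P(a) ∧ M(e)))
Give each quantifier a distinct variable: e↦w.
  (∀h ∃e (¬P(e) ∧ ¬M(h))) ∨ (∃a ∃w (¬P(a) ∧ M(w)))
Finally move all quantifiers to the prefix:
  ∀h ∃e ∃a ∃w (¬P(e) ∧ ¬M(h) ∨ ¬P(a) ∧ M(w))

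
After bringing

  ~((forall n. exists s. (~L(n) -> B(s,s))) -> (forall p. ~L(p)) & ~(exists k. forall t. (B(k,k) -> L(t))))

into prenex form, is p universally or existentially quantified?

Rewrite implications/biconditionals: A → B as ¬A ∨ B.
  ~(~(forall n. exists s. (~~L(n) | B(s,s))) | (forall p. ~L(p)) & ~(exists k. forall t. (~B(k,k) | L(t))))
Push ¬ through the quantifiers and connectives to reach negation normal form:
  (forall n. exists s. (L(n) | B(s,s))) & ((exists p. L(p)) | (exists k. forall t. (~B(k,k) | L(t))))
All bound variables are already distinct, so no renaming is needed.
Finally move all quantifiers to the prefix:
  forall n. exists s. exists p. exists k. forall t. ((L(n) | B(s,s)) & (L(p) | ~B(k,k) | L(t)))
The quantifier forall p sits under an odd number of negations (counting the antecedent side of each →), so it flips to exists p.

existential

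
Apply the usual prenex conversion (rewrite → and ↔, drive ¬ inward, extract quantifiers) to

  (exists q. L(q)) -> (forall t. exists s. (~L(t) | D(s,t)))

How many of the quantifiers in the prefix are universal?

First replace A → B with ¬A ∨ B.
  ~(exists q. L(q)) | (forall t. exists s. (~L(t) | D(s,t)))
Drive negations inward (¬∀x A ≡ ∃x ¬A, ¬∃x A ≡ ∀x ¬A, De Morgan for ∧/∨):
  (forall q. ~L(q)) | (forall t. exists s. (~L(t) | D(s,t)))
All bound variables are already distinct, so no renaming is needed.
Extract every quantifier outward, since the variables are now distinct and don't occur free across branches:
  forall q. forall t. exists s. (~L(q) | ~L(t) | D(s,t))
The prefix is forall q forall t exists s: 2 universal, 1 existential.

2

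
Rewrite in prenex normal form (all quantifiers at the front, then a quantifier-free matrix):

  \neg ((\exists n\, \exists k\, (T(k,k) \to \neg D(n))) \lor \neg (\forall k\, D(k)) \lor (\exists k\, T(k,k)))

\forall n\, \forall k\, \forall u1\, \forall t\, (T(k,k) \land D(n) \land D(u1) \land \neg T(t,t))

Rewrite implications/biconditionals: A → B as ¬A ∨ B.
  \neg ((\exists n\, \exists k\, (\neg T(k,k) \lor \neg D(n))) \lor \neg (\forall k\, D(k)) \lor (\exists k\, T(k,k)))
Push ¬ through the quantifiers and connectives to reach negation normal form:
  (\forall n\, \forall k\, (T(k,k) \land D(n))) \land (\forall k\, D(k)) \land (\forall k\, \neg T(k,k))
Standardize variables apart so no two quantifiers bind the same name: k↦u1, k↦t.
  (\forall n\, \forall k\, (T(k,k) \land D(n))) \land (\forall u1\, D(u1)) \land (\forall t\, \neg T(t,t))
Finally move all quantifiers to the prefix:
  \forall n\, \forall k\, \forall u1\, \forall t\, (T(k,k) \land D(n) \land D(u1) \land \neg T(t,t))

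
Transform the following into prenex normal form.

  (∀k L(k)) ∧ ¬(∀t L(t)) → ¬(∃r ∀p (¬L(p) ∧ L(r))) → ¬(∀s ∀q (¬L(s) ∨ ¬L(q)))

∃k ∀t ∃r ∀p ∃s ∃q (¬L(k) ∨ L(t) ∨ ¬L(p) ∧ L(r) ∨ L(s) ∧ L(q))

Eliminate → and ↔ using ¬ and ∨.
  ¬((∀k L(k)) ∧ ¬(∀t L(t))) ∨ ¬¬(∃r ∀p (¬L(p) ∧ L(r))) ∨ ¬(∀s ∀q (¬L(s) ∨ ¬L(q)))
Move each ¬ inward, flipping quantifiers it crosses:
  (∃k ¬L(k)) ∨ (∀t L(t)) ∨ (∃r ∀p (¬L(p) ∧ L(r))) ∨ (∃s ∃q (L(s) ∧ L(q)))
All bound variables are already distinct, so no renaming is needed.
Pull the quantifiers to the front (each side's bound variable is not free in the other side):
  ∃k ∀t ∃r ∀p ∃s ∃q (¬L(k) ∨ L(t) ∨ ¬L(p) ∧ L(r) ∨ L(s) ∧ L(q))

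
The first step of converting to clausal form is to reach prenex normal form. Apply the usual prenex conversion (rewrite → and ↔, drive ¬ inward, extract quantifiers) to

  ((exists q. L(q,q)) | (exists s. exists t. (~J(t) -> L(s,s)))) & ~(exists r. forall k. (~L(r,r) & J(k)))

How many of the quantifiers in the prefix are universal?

1

Rewrite implications/biconditionals: A → B as ¬A ∨ B.
  ((exists q. L(q,q)) | (exists s. exists t. (~~J(t) | L(s,s)))) & ~(exists r. forall k. (~L(r,r) & J(k)))
Move each ¬ inward, flipping quantifiers it crosses:
  ((exists q. L(q,q)) | (exists s. exists t. (J(t) | L(s,s)))) & (forall r. exists k. (L(r,r) | ~J(k)))
All bound variables are already distinct, so no renaming is needed.
Pull the quantifiers to the front (each side's bound variable is not free in the other side):
  exists q. exists s. exists t. forall r. exists k. ((L(q,q) | J(t) | L(s,s)) & (L(r,r) | ~J(k)))
The prefix is exists q exists s exists t forall r exists k: 1 universal, 4 existential.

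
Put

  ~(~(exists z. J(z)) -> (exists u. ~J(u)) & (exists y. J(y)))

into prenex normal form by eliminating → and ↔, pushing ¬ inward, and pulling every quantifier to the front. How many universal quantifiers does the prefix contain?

3

Eliminate → and ↔ using ¬ and ∨.
  ~(~~(exists z. J(z)) | (exists u. ~J(u)) & (exists y. J(y)))
Push ¬ through the quantifiers and connectives to reach negation normal form:
  (forall z. ~J(z)) & ((forall u. J(u)) | (forall y. ~J(y)))
Finally move all quantifiers to the prefix:
  forall z. forall u. forall y. (~J(z) & (J(u) | ~J(y)))
The prefix is forall z forall u forall y: 3 universal, 0 existential.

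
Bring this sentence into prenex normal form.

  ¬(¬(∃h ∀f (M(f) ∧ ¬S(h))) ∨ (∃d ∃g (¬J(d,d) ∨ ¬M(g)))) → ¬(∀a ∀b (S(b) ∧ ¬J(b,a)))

Eliminate → and ↔ using ¬ and ∨.
  ¬¬(¬(∃h ∀f (M(f) ∧ ¬S(h))) ∨ (∃d ∃g (¬J(d,d) ∨ ¬M(g)))) ∨ ¬(∀a ∀b (S(b) ∧ ¬J(b,a)))
Drive negations inward (¬∀x A ≡ ∃x ¬A, ¬∃x A ≡ ∀x ¬A, De Morgan for ∧/∨):
  (∀h ∃f (¬M(f) ∨ S(h))) ∨ (∃d ∃g (¬J(d,d) ∨ ¬M(g))) ∨ (∃a ∃b (¬S(b) ∨ J(b,a)))
Finally move all quantifiers to the prefix:
  ∀h ∃f ∃d ∃g ∃a ∃b (¬M(f) ∨ S(h) ∨ ¬J(d,d) ∨ ¬M(g) ∨ ¬S(b) ∨ J(b,a))

∀h ∃f ∃d ∃g ∃a ∃b (¬M(f) ∨ S(h) ∨ ¬J(d,d) ∨ ¬M(g) ∨ ¬S(b) ∨ J(b,a))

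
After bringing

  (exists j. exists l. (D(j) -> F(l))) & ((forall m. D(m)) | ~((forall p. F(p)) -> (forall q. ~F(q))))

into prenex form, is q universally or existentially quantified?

Eliminate → and ↔ using ¬ and ∨.
  (exists j. exists l. (~D(j) | F(l))) & ((forall m. D(m)) | ~(~(forall p. F(p)) | (forall q. ~F(q))))
Move each ¬ inward, flipping quantifiers it crosses:
  (exists j. exists l. (~D(j) | F(l))) & ((forall m. D(m)) | (forall p. F(p)) & (exists q. F(q)))
All bound variables are already distinct, so no renaming is needed.
Extract every quantifier outward, since the variables are now distinct and don't occur free across branches:
  exists j. exists l. forall m. forall p. exists q. ((~D(j) | F(l)) & (D(m) | F(p) & F(q)))
The quantifier forall q sits under an odd number of negations (counting the antecedent side of each →), so it flips to exists q.

existential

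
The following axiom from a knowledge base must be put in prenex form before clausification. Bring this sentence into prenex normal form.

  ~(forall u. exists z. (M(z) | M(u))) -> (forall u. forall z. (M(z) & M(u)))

forall u. exists z. forall c. forall a. (M(z) | M(u) | M(a) & M(c))

Eliminate → and ↔ using ¬ and ∨.
  ~~(forall u. exists z. (M(z) | M(u))) | (forall u. forall z. (M(z) & M(u)))
Drive negations inward (¬∀x A ≡ ∃x ¬A, ¬∃x A ≡ ∀x ¬A, De Morgan for ∧/∨):
  (forall u. exists z. (M(z) | M(u))) | (forall u. forall z. (M(z) & M(u)))
Rename bound variables to avoid capture: u↦c, z↦a.
  (forall u. exists z. (M(z) | M(u))) | (forall c. forall a. (M(a) & M(c)))
Finally move all quantifiers to the prefix:
  forall u. exists z. forall c. forall a. (M(z) | M(u) | M(a) & M(c))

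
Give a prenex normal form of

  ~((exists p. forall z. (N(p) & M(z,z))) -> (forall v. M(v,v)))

Eliminate → and ↔ using ¬ and ∨.
  ~(~(exists p. forall z. (N(p) & M(z,z))) | (forall v. M(v,v)))
Push ¬ through the quantifiers and connectives to reach negation normal form:
  (exists p. forall z. (N(p) & M(z,z))) & (exists v. ~M(v,v))
Finally move all quantifiers to the prefix:
  exists p. forall z. exists v. (N(p) & M(z,z) & ~M(v,v))

exists p. forall z. exists v. (N(p) & M(z,z) & ~M(v,v))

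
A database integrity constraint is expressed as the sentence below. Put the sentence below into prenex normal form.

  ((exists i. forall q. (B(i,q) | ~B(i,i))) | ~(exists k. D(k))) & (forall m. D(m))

exists i. forall q. forall k. forall m. ((B(i,q) | ~B(i,i) | ~D(k)) & D(m))

Move each ¬ inward, flipping quantifiers it crosses:
  ((exists i. forall q. (B(i,q) | ~B(i,i))) | (forall k. ~D(k))) & (forall m. D(m))
Pull the quantifiers to the front (each side's bound variable is not free in the other side):
  exists i. forall q. forall k. forall m. ((B(i,q) | ~B(i,i) | ~D(k)) & D(m))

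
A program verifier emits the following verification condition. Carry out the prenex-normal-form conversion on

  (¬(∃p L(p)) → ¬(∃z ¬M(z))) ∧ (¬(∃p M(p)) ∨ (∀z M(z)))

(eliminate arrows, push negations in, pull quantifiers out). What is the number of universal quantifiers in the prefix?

First replace A → B with ¬A ∨ B.
  (¬¬(∃p L(p)) ∨ ¬(∃z ¬M(z))) ∧ (¬(∃p M(p)) ∨ (∀z M(z)))
Push ¬ through the quantifiers and connectives to reach negation normal form:
  ((∃p L(p)) ∨ (∀z M(z))) ∧ ((∀p ¬M(p)) ∨ (∀z M(z)))
Rename bound variables to avoid capture: p↦x1, z↦w.
  ((∃p L(p)) ∨ (∀z M(z))) ∧ ((∀x1 ¬M(x1)) ∨ (∀w M(w)))
Extract every quantifier outward, since the variables are now distinct and don't occur free across branches:
  ∃p ∀z ∀x1 ∀w ((L(p) ∨ M(z)) ∧ (¬M(x1) ∨ M(w)))
The prefix is ∃p ∀z ∀x1 ∀w: 3 universal, 1 existential.

3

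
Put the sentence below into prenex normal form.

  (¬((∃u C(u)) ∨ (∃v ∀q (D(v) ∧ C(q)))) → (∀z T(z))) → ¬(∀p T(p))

First replace A → B with ¬A ∨ B.
  ¬(¬¬((∃u C(u)) ∨ (∃v ∀q (D(v) ∧ C(q)))) ∨ (∀z T(z))) ∨ ¬(∀p T(p))
Push ¬ through the quantifiers and connectives to reach negation normal form:
  (∀u ¬C(u)) ∧ (∀v ∃q (¬D(v) ∨ ¬C(q))) ∧ (∃z ¬T(z)) ∨ (∃p ¬T(p))
Finally move all quantifiers to the prefix:
  ∀u ∀v ∃q ∃z ∃p (¬C(u) ∧ (¬D(v) ∨ ¬C(q)) ∧ ¬T(z) ∨ ¬T(p))

∀u ∀v ∃q ∃z ∃p (¬C(u) ∧ (¬D(v) ∨ ¬C(q)) ∧ ¬T(z) ∨ ¬T(p))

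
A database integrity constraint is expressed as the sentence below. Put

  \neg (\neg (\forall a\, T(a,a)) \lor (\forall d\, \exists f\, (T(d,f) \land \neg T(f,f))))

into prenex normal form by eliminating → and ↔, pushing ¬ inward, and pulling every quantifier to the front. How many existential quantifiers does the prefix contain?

1

Drive negations inward (¬∀x A ≡ ∃x ¬A, ¬∃x A ≡ ∀x ¬A, De Morgan for ∧/∨):
  (\forall a\, T(a,a)) \land (\exists d\, \forall f\, (\neg T(d,f) \lor T(f,f)))
Pull the quantifiers to the front (each side's bound variable is not free in the other side):
  \forall a\, \exists d\, \forall f\, (T(a,a) \land (\neg T(d,f) \lor T(f,f)))
The prefix is \forall a \exists d \forall f: 2 universal, 1 existential.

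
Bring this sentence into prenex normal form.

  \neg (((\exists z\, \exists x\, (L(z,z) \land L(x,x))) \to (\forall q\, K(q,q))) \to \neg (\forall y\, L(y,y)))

Eliminate → and ↔ using ¬ and ∨.
  \neg (\neg (\neg (\exists z\, \exists x\, (L(z,z) \land L(x,x))) \lor (\forall q\, K(q,q))) \lor \neg (\forall y\, L(y,y)))
Move each ¬ inward, flipping quantifiers it crosses:
  ((\forall z\, \forall x\, (\neg L(z,z) \lor \neg L(x,x))) \lor (\forall q\, K(q,q))) \land (\forall y\, L(y,y))
Pull the quantifiers to the front (each side's bound variable is not free in the other side):
  \forall z\, \forall x\, \forall q\, \forall y\, ((\neg L(z,z) \lor \neg L(x,x) \lor K(q,q)) \land L(y,y))

\forall z\, \forall x\, \forall q\, \forall y\, ((\neg L(z,z) \lor \neg L(x,x) \lor K(q,q)) \land L(y,y))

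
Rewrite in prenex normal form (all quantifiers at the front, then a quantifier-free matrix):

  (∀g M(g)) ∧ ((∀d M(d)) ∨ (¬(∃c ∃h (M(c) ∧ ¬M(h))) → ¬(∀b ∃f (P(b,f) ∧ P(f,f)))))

Rewrite implications/biconditionals: A → B as ¬A ∨ B.
  (∀g M(g)) ∧ ((∀d M(d)) ∨ ¬¬(∃c ∃h (M(c) ∧ ¬M(h))) ∨ ¬(∀b ∃f (P(b,f) ∧ P(f,f))))
Drive negations inward (¬∀x A ≡ ∃x ¬A, ¬∃x A ≡ ∀x ¬A, De Morgan for ∧/∨):
  (∀g M(g)) ∧ ((∀d M(d)) ∨ (∃c ∃h (M(c) ∧ ¬M(h))) ∨ (∃b ∀f (¬P(b,f) ∨ ¬P(f,f))))
Extract every quantifier outward, since the variables are now distinct and don't occur free across branches:
  ∀g ∀d ∃c ∃h ∃b ∀f (M(g) ∧ (M(d) ∨ M(c) ∧ ¬M(h) ∨ ¬P(b,f) ∨ ¬P(f,f)))

∀g ∀d ∃c ∃h ∃b ∀f (M(g) ∧ (M(d) ∨ M(c) ∧ ¬M(h) ∨ ¬P(b,f) ∨ ¬P(f,f)))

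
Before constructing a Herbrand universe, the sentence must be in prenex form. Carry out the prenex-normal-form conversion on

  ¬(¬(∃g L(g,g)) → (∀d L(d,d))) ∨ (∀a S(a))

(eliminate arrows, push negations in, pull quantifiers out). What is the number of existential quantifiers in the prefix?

Eliminate → and ↔ using ¬ and ∨.
  ¬(¬¬(∃g L(g,g)) ∨ (∀d L(d,d))) ∨ (∀a S(a))
Move each ¬ inward, flipping quantifiers it crosses:
  (∀g ¬L(g,g)) ∧ (∃d ¬L(d,d)) ∨ (∀a S(a))
All bound variables are already distinct, so no renaming is needed.
Extract every quantifier outward, since the variables are now distinct and don't occur free across branches:
  ∀g ∃d ∀a (¬L(g,g) ∧ ¬L(d,d) ∨ S(a))
The prefix is ∀g ∃d ∀a: 2 universal, 1 existential.

1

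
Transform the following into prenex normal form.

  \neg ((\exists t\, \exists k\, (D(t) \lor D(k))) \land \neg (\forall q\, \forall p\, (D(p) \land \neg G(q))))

Drive negations inward (¬∀x A ≡ ∃x ¬A, ¬∃x A ≡ ∀x ¬A, De Morgan for ∧/∨):
  (\forall t\, \forall k\, (\neg D(t) \land \neg D(k))) \lor (\forall q\, \forall p\, (D(p) \land \neg G(q)))
All bound variables are already distinct, so no renaming is needed.
Extract every quantifier outward, since the variables are now distinct and don't occur free across branches:
  \forall t\, \forall k\, \forall q\, \forall p\, (\neg D(t) \land \neg D(k) \lor D(p) \land \neg G(q))

\forall t\, \forall k\, \forall q\, \forall p\, (\neg D(t) \land \neg D(k) \lor D(p) \land \neg G(q))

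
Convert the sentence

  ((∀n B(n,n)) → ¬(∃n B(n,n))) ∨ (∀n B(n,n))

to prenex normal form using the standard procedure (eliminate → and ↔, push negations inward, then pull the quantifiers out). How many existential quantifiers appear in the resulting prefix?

1

First replace A → B with ¬A ∨ B.
  ¬(∀n B(n,n)) ∨ ¬(∃n B(n,n)) ∨ (∀n B(n,n))
Push ¬ through the quantifiers and connectives to reach negation normal form:
  (∃n ¬B(n,n)) ∨ (∀n ¬B(n,n)) ∨ (∀n B(n,n))
Give each quantifier a distinct variable: n↦x, n↦p.
  (∃n ¬B(n,n)) ∨ (∀x ¬B(x,x)) ∨ (∀p B(p,p))
Finally move all quantifiers to the prefix:
  ∃n ∀x ∀p (¬B(n,n) ∨ ¬B(x,x) ∨ B(p,p))
The prefix is ∃n ∀x ∀p: 2 universal, 1 existential.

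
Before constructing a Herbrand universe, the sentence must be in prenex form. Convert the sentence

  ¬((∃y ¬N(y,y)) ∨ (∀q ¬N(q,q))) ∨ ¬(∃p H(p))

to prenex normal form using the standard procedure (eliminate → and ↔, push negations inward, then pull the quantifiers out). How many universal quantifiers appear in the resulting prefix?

Move each ¬ inward, flipping quantifiers it crosses:
  (∀y N(y,y)) ∧ (∃q N(q,q)) ∨ (∀p ¬H(p))
All bound variables are already distinct, so no renaming is needed.
Finally move all quantifiers to the prefix:
  ∀y ∃q ∀p (N(y,y) ∧ N(q,q) ∨ ¬H(p))
The prefix is ∀y ∃q ∀p: 2 universal, 1 existential.

2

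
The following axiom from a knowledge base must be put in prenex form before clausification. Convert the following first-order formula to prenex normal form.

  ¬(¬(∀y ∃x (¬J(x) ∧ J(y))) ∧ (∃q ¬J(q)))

Move each ¬ inward, flipping quantifiers it crosses:
  (∀y ∃x (¬J(x) ∧ J(y))) ∨ (∀q J(q))
Extract every quantifier outward, since the variables are now distinct and don't occur free across branches:
  ∀y ∃x ∀q (¬J(x) ∧ J(y) ∨ J(q))

∀y ∃x ∀q (¬J(x) ∧ J(y) ∨ J(q))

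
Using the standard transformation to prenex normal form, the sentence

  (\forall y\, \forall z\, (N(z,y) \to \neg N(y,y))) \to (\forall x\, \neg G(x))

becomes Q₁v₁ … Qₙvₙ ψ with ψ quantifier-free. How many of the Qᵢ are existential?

First replace A → B with ¬A ∨ B.
  \neg (\forall y\, \forall z\, (\neg N(z,y) \lor \neg N(y,y))) \lor (\forall x\, \neg G(x))
Push ¬ through the quantifiers and connectives to reach negation normal form:
  (\exists y\, \exists z\, (N(z,y) \land N(y,y))) \lor (\forall x\, \neg G(x))
Extract every quantifier outward, since the variables are now distinct and don't occur free across branches:
  \exists y\, \exists z\, \forall x\, (N(z,y) \land N(y,y) \lor \neg G(x))
The prefix is \exists y \exists z \forall x: 1 universal, 2 existential.

2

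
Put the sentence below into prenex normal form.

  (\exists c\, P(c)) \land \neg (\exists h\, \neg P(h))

Push ¬ through the quantifiers and connectives to reach negation normal form:
  (\exists c\, P(c)) \land (\forall h\, P(h))
All bound variables are already distinct, so no renaming is needed.
Extract every quantifier outward, since the variables are now distinct and don't occur free across branches:
  \exists c\, \forall h\, (P(c) \land P(h))

\exists c\, \forall h\, (P(c) \land P(h))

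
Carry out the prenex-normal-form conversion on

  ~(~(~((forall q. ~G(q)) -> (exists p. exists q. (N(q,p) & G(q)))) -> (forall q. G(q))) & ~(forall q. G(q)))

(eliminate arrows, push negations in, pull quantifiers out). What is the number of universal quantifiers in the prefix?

2

First replace A → B with ¬A ∨ B.
  ~(~(~~(~(forall q. ~G(q)) | (exists p. exists q. (N(q,p) & G(q)))) | (forall q. G(q))) & ~(forall q. G(q)))
Drive negations inward (¬∀x A ≡ ∃x ¬A, ¬∃x A ≡ ∀x ¬A, De Morgan for ∧/∨):
  (exists q. G(q)) | (exists p. exists q. (N(q,p) & G(q))) | (forall q. G(q)) | (forall q. G(q))
Standardize variables apart so no two quantifiers bind the same name: q↦a, q↦v1, q↦y.
  (exists q. G(q)) | (exists p. exists a. (N(a,p) & G(a))) | (forall v1. G(v1)) | (forall y. G(y))
Extract every quantifier outward, since the variables are now distinct and don't occur free across branches:
  exists q. exists p. exists a. forall v1. forall y. (G(q) | N(a,p) & G(a) | G(v1) | G(y))
The prefix is exists q exists p exists a forall v1 forall y: 2 universal, 3 existential.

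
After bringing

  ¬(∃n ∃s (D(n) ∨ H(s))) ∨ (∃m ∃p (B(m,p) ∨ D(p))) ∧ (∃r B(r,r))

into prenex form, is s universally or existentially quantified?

Push ¬ through the quantifiers and connectives to reach negation normal form:
  (∀n ∀s (¬D(n) ∧ ¬H(s))) ∨ (∃m ∃p (B(m,p) ∨ D(p))) ∧ (∃r B(r,r))
All bound variables are already distinct, so no renaming is needed.
Pull the quantifiers to the front (each side's bound variable is not free in the other side):
  ∀n ∀s ∃m ∃p ∃r (¬D(n) ∧ ¬H(s) ∨ (B(m,p) ∨ D(p)) ∧ B(r,r))
The quantifier ∃s sits under an odd number of negations, so it flips to ∀s.

universal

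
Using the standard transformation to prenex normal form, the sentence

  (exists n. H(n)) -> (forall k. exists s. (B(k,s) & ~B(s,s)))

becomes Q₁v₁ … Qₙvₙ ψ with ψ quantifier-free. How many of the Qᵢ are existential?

Rewrite implications/biconditionals: A → B as ¬A ∨ B.
  ~(exists n. H(n)) | (forall k. exists s. (B(k,s) & ~B(s,s)))
Drive negations inward (¬∀x A ≡ ∃x ¬A, ¬∃x A ≡ ∀x ¬A, De Morgan for ∧/∨):
  (forall n. ~H(n)) | (forall k. exists s. (B(k,s) & ~B(s,s)))
All bound variables are already distinct, so no renaming is needed.
Pull the quantifiers to the front (each side's bound variable is not free in the other side):
  forall n. forall k. exists s. (~H(n) | B(k,s) & ~B(s,s))
The prefix is forall n forall k exists s: 2 universal, 1 existential.

1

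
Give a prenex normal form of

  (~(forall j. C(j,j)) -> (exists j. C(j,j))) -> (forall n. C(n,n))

First replace A → B with ¬A ∨ B.
  ~(~~(forall j. C(j,j)) | (exists j. C(j,j))) | (forall n. C(n,n))
Push ¬ through the quantifiers and connectives to reach negation normal form:
  (exists j. ~C(j,j)) & (forall j. ~C(j,j)) | (forall n. C(n,n))
Rename bound variables to avoid capture: j↦v1.
  (exists j. ~C(j,j)) & (forall v1. ~C(v1,v1)) | (forall n. C(n,n))
Extract every quantifier outward, since the variables are now distinct and don't occur free across branches:
  exists j. forall v1. forall n. (~C(j,j) & ~C(v1,v1) | C(n,n))

exists j. forall v1. forall n. (~C(j,j) & ~C(v1,v1) | C(n,n))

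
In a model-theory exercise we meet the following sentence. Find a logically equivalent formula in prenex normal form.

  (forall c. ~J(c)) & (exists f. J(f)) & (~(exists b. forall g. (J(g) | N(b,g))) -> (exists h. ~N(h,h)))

forall c. exists f. exists b. forall g. exists h. (~J(c) & J(f) & (J(g) | N(b,g) | ~N(h,h)))

Eliminate → and ↔ using ¬ and ∨.
  (forall c. ~J(c)) & (exists f. J(f)) & (~~(exists b. forall g. (J(g) | N(b,g))) | (exists h. ~N(h,h)))
Move each ¬ inward, flipping quantifiers it crosses:
  (forall c. ~J(c)) & (exists f. J(f)) & ((exists b. forall g. (J(g) | N(b,g))) | (exists h. ~N(h,h)))
Extract every quantifier outward, since the variables are now distinct and don't occur free across branches:
  forall c. exists f. exists b. forall g. exists h. (~J(c) & J(f) & (J(g) | N(b,g) | ~N(h,h)))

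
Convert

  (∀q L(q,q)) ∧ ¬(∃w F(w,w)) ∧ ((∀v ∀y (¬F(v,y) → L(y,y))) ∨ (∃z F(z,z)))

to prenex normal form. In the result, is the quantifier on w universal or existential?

Rewrite implications/biconditionals: A → B as ¬A ∨ B.
  (∀q L(q,q)) ∧ ¬(∃w F(w,w)) ∧ ((∀v ∀y (¬¬F(v,y) ∨ L(y,y))) ∨ (∃z F(z,z)))
Push ¬ through the quantifiers and connectives to reach negation normal form:
  (∀q L(q,q)) ∧ (∀w ¬F(w,w)) ∧ ((∀v ∀y (F(v,y) ∨ L(y,y))) ∨ (∃z F(z,z)))
All bound variables are already distinct, so no renaming is needed.
Finally move all quantifiers to the prefix:
  ∀q ∀w ∀v ∀y ∃z (L(q,q) ∧ ¬F(w,w) ∧ (F(v,y) ∨ L(y,y) ∨ F(z,z)))
The quantifier ∃w sits under an odd number of negations (counting the antecedent side of each →), so it flips to ∀w.

universal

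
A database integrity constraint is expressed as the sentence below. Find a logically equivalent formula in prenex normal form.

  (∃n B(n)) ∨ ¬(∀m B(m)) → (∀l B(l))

∀n ∀m ∀l (¬B(n) ∧ B(m) ∨ B(l))

First replace A → B with ¬A ∨ B.
  ¬((∃n B(n)) ∨ ¬(∀m B(m))) ∨ (∀l B(l))
Push ¬ through the quantifiers and connectives to reach negation normal form:
  (∀n ¬B(n)) ∧ (∀m B(m)) ∨ (∀l B(l))
Finally move all quantifiers to the prefix:
  ∀n ∀m ∀l (¬B(n) ∧ B(m) ∨ B(l))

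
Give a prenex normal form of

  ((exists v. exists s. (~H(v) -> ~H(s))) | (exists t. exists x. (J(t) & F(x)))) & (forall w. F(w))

exists v. exists s. exists t. exists x. forall w. ((H(v) | ~H(s) | J(t) & F(x)) & F(w))

Rewrite implications/biconditionals: A → B as ¬A ∨ B.
  ((exists v. exists s. (~~H(v) | ~H(s))) | (exists t. exists x. (J(t) & F(x)))) & (forall w. F(w))
Push ¬ through the quantifiers and connectives to reach negation normal form:
  ((exists v. exists s. (H(v) | ~H(s))) | (exists t. exists x. (J(t) & F(x)))) & (forall w. F(w))
All bound variables are already distinct, so no renaming is needed.
Pull the quantifiers to the front (each side's bound variable is not free in the other side):
  exists v. exists s. exists t. exists x. forall w. ((H(v) | ~H(s) | J(t) & F(x)) & F(w))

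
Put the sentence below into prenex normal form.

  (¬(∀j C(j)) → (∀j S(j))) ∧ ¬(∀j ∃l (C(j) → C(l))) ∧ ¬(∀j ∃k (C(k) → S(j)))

∀j ∀u ∃b ∀l ∃s ∀k ((C(j) ∨ S(u)) ∧ C(b) ∧ ¬C(l) ∧ C(k) ∧ ¬S(s))

Eliminate → and ↔ using ¬ and ∨.
  (¬¬(∀j C(j)) ∨ (∀j S(j))) ∧ ¬(∀j ∃l (¬C(j) ∨ C(l))) ∧ ¬(∀j ∃k (¬C(k) ∨ S(j)))
Move each ¬ inward, flipping quantifiers it crosses:
  ((∀j C(j)) ∨ (∀j S(j))) ∧ (∃j ∀l (C(j) ∧ ¬C(l))) ∧ (∃j ∀k (C(k) ∧ ¬S(j)))
Rename bound variables to avoid capture: j↦u, j↦b, j↦s.
  ((∀j C(j)) ∨ (∀u S(u))) ∧ (∃b ∀l (C(b) ∧ ¬C(l))) ∧ (∃s ∀k (C(k) ∧ ¬S(s)))
Extract every quantifier outward, since the variables are now distinct and don't occur free across branches:
  ∀j ∀u ∃b ∀l ∃s ∀k ((C(j) ∨ S(u)) ∧ C(b) ∧ ¬C(l) ∧ C(k) ∧ ¬S(s))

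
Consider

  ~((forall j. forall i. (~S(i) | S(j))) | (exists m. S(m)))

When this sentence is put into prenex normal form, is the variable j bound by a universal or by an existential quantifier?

Drive negations inward (¬∀x A ≡ ∃x ¬A, ¬∃x A ≡ ∀x ¬A, De Morgan for ∧/∨):
  (exists j. exists i. (S(i) & ~S(j))) & (forall m. ~S(m))
Finally move all quantifiers to the prefix:
  exists j. exists i. forall m. (S(i) & ~S(j) & ~S(m))
The quantifier forall j sits under an odd number of negations, so it flips to exists j.

existential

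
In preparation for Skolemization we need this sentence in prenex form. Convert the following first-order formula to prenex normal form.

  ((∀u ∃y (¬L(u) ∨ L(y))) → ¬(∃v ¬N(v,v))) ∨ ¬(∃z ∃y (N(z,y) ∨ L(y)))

∃u ∀y ∀v ∀z ∀z1 (L(u) ∧ ¬L(y) ∨ N(v,v) ∨ ¬N(z,z1) ∧ ¬L(z1))

First replace A → B with ¬A ∨ B.
  ¬(∀u ∃y (¬L(u) ∨ L(y))) ∨ ¬(∃v ¬N(v,v)) ∨ ¬(∃z ∃y (N(z,y) ∨ L(y)))
Push ¬ through the quantifiers and connectives to reach negation normal form:
  (∃u ∀y (L(u) ∧ ¬L(y))) ∨ (∀v N(v,v)) ∨ (∀z ∀y (¬N(z,y) ∧ ¬L(y)))
Standardize variables apart so no two quantifiers bind the same name: y↦z1.
  (∃u ∀y (L(u) ∧ ¬L(y))) ∨ (∀v N(v,v)) ∨ (∀z ∀z1 (¬N(z,z1) ∧ ¬L(z1)))
Extract every quantifier outward, since the variables are now distinct and don't occur free across branches:
  ∃u ∀y ∀v ∀z ∀z1 (L(u) ∧ ¬L(y) ∨ N(v,v) ∨ ¬N(z,z1) ∧ ¬L(z1))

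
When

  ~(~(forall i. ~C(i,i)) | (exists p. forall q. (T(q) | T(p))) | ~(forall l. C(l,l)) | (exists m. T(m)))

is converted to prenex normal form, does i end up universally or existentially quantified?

universal

Push ¬ through the quantifiers and connectives to reach negation normal form:
  (forall i. ~C(i,i)) & (forall p. exists q. (~T(q) & ~T(p))) & (forall l. C(l,l)) & (forall m. ~T(m))
Extract every quantifier outward, since the variables are now distinct and don't occur free across branches:
  forall i. forall p. exists q. forall l. forall m. (~C(i,i) & ~T(q) & ~T(p) & C(l,l) & ~T(m))
The quantifier forall i sits under an even number of negations, so it remains universal.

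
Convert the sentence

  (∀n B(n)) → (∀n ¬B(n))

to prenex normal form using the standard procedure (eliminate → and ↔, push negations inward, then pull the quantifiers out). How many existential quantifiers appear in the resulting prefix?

Eliminate → and ↔ using ¬ and ∨.
  ¬(∀n B(n)) ∨ (∀n ¬B(n))
Move each ¬ inward, flipping quantifiers it crosses:
  (∃n ¬B(n)) ∨ (∀n ¬B(n))
Give each quantifier a distinct variable: n↦s.
  (∃n ¬B(n)) ∨ (∀s ¬B(s))
Extract every quantifier outward, since the variables are now distinct and don't occur free across branches:
  ∃n ∀s (¬B(n) ∨ ¬B(s))
The prefix is ∃n ∀s: 1 universal, 1 existential.

1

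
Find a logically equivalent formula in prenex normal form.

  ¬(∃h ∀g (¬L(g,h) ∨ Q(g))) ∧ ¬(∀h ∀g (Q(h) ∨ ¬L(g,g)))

∀h ∃g ∃u ∃w1 (L(g,h) ∧ ¬Q(g) ∧ ¬Q(u) ∧ L(w1,w1))

Push ¬ through the quantifiers and connectives to reach negation normal form:
  (∀h ∃g (L(g,h) ∧ ¬Q(g))) ∧ (∃h ∃g (¬Q(h) ∧ L(g,g)))
Standardize variables apart so no two quantifiers bind the same name: h↦u, g↦w1.
  (∀h ∃g (L(g,h) ∧ ¬Q(g))) ∧ (∃u ∃w1 (¬Q(u) ∧ L(w1,w1)))
Extract every quantifier outward, since the variables are now distinct and don't occur free across branches:
  ∀h ∃g ∃u ∃w1 (L(g,h) ∧ ¬Q(g) ∧ ¬Q(u) ∧ L(w1,w1))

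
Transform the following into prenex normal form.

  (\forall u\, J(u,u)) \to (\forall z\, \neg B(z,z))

\exists u\, \forall z\, (\neg J(u,u) \lor \neg B(z,z))

Eliminate → and ↔ using ¬ and ∨.
  \neg (\forall u\, J(u,u)) \lor (\forall z\, \neg B(z,z))
Drive negations inward (¬∀x A ≡ ∃x ¬A, ¬∃x A ≡ ∀x ¬A, De Morgan for ∧/∨):
  (\exists u\, \neg J(u,u)) \lor (\forall z\, \neg B(z,z))
All bound variables are already distinct, so no renaming is needed.
Extract every quantifier outward, since the variables are now distinct and don't occur free across branches:
  \exists u\, \forall z\, (\neg J(u,u) \lor \neg B(z,z))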